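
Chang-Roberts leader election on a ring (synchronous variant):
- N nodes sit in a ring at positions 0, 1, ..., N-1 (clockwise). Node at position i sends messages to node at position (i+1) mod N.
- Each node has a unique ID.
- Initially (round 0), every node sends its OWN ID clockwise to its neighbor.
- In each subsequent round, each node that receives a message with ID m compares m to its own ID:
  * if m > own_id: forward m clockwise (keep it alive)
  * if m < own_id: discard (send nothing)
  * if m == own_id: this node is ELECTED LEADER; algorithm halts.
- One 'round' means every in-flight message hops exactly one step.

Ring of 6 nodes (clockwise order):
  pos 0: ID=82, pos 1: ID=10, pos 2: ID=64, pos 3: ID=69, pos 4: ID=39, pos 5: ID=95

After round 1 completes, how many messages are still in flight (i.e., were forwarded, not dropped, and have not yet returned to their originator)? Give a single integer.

Answer: 3

Derivation:
Round 1: pos1(id10) recv 82: fwd; pos2(id64) recv 10: drop; pos3(id69) recv 64: drop; pos4(id39) recv 69: fwd; pos5(id95) recv 39: drop; pos0(id82) recv 95: fwd
After round 1: 3 messages still in flight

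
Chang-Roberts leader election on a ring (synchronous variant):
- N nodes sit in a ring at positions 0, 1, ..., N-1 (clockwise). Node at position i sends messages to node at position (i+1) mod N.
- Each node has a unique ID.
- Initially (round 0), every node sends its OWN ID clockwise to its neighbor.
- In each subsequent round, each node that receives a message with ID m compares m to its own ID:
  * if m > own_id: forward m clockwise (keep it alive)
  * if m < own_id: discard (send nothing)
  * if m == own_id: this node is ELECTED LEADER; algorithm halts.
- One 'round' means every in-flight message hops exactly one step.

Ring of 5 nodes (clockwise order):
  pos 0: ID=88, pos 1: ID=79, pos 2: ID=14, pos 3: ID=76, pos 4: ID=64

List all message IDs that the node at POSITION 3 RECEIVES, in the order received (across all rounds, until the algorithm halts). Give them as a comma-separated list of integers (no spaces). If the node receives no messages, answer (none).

Answer: 14,79,88

Derivation:
Round 1: pos1(id79) recv 88: fwd; pos2(id14) recv 79: fwd; pos3(id76) recv 14: drop; pos4(id64) recv 76: fwd; pos0(id88) recv 64: drop
Round 2: pos2(id14) recv 88: fwd; pos3(id76) recv 79: fwd; pos0(id88) recv 76: drop
Round 3: pos3(id76) recv 88: fwd; pos4(id64) recv 79: fwd
Round 4: pos4(id64) recv 88: fwd; pos0(id88) recv 79: drop
Round 5: pos0(id88) recv 88: ELECTED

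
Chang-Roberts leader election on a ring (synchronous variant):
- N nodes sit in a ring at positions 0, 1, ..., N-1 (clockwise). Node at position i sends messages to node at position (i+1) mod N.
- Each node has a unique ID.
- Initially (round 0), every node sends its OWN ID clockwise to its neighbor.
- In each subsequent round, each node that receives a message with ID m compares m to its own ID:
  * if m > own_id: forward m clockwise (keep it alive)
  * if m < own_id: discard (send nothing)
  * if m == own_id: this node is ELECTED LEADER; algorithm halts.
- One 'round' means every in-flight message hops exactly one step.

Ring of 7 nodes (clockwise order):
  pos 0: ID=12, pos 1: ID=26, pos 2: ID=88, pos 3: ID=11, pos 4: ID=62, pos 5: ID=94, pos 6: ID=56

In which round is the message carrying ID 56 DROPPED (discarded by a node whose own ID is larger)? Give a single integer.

Answer: 3

Derivation:
Round 1: pos1(id26) recv 12: drop; pos2(id88) recv 26: drop; pos3(id11) recv 88: fwd; pos4(id62) recv 11: drop; pos5(id94) recv 62: drop; pos6(id56) recv 94: fwd; pos0(id12) recv 56: fwd
Round 2: pos4(id62) recv 88: fwd; pos0(id12) recv 94: fwd; pos1(id26) recv 56: fwd
Round 3: pos5(id94) recv 88: drop; pos1(id26) recv 94: fwd; pos2(id88) recv 56: drop
Round 4: pos2(id88) recv 94: fwd
Round 5: pos3(id11) recv 94: fwd
Round 6: pos4(id62) recv 94: fwd
Round 7: pos5(id94) recv 94: ELECTED
Message ID 56 originates at pos 6; dropped at pos 2 in round 3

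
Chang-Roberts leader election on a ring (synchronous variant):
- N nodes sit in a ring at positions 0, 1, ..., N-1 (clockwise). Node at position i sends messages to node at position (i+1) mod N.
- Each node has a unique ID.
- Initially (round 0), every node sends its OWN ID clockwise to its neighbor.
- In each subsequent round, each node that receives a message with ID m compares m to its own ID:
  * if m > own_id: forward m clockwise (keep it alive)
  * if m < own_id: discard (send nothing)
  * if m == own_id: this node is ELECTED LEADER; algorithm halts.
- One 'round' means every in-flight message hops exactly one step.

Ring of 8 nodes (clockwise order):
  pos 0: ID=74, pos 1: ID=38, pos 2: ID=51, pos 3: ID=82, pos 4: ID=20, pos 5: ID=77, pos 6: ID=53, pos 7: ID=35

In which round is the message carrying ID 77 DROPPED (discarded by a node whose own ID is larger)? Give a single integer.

Round 1: pos1(id38) recv 74: fwd; pos2(id51) recv 38: drop; pos3(id82) recv 51: drop; pos4(id20) recv 82: fwd; pos5(id77) recv 20: drop; pos6(id53) recv 77: fwd; pos7(id35) recv 53: fwd; pos0(id74) recv 35: drop
Round 2: pos2(id51) recv 74: fwd; pos5(id77) recv 82: fwd; pos7(id35) recv 77: fwd; pos0(id74) recv 53: drop
Round 3: pos3(id82) recv 74: drop; pos6(id53) recv 82: fwd; pos0(id74) recv 77: fwd
Round 4: pos7(id35) recv 82: fwd; pos1(id38) recv 77: fwd
Round 5: pos0(id74) recv 82: fwd; pos2(id51) recv 77: fwd
Round 6: pos1(id38) recv 82: fwd; pos3(id82) recv 77: drop
Round 7: pos2(id51) recv 82: fwd
Round 8: pos3(id82) recv 82: ELECTED
Message ID 77 originates at pos 5; dropped at pos 3 in round 6

Answer: 6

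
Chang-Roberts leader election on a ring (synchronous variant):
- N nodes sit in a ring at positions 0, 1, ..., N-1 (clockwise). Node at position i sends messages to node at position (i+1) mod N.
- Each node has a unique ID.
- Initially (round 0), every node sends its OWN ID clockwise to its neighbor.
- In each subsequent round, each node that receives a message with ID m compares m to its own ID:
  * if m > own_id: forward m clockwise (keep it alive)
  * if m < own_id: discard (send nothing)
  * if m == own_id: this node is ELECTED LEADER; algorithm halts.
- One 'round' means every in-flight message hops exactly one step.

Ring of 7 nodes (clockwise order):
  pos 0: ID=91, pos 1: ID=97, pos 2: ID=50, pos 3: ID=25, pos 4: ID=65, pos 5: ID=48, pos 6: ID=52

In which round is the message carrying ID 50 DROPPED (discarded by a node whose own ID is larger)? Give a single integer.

Answer: 2

Derivation:
Round 1: pos1(id97) recv 91: drop; pos2(id50) recv 97: fwd; pos3(id25) recv 50: fwd; pos4(id65) recv 25: drop; pos5(id48) recv 65: fwd; pos6(id52) recv 48: drop; pos0(id91) recv 52: drop
Round 2: pos3(id25) recv 97: fwd; pos4(id65) recv 50: drop; pos6(id52) recv 65: fwd
Round 3: pos4(id65) recv 97: fwd; pos0(id91) recv 65: drop
Round 4: pos5(id48) recv 97: fwd
Round 5: pos6(id52) recv 97: fwd
Round 6: pos0(id91) recv 97: fwd
Round 7: pos1(id97) recv 97: ELECTED
Message ID 50 originates at pos 2; dropped at pos 4 in round 2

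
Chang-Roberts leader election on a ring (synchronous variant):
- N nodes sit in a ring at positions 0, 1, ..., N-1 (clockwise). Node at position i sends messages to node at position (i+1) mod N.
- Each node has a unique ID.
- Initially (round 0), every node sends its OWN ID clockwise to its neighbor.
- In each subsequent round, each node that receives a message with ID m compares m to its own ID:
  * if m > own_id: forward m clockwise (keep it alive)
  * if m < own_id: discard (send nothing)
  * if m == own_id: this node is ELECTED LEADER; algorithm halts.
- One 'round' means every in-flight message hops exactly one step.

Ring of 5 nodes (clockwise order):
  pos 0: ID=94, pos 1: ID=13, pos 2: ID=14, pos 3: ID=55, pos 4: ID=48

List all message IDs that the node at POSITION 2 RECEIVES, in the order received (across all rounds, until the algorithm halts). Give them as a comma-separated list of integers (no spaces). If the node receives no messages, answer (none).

Round 1: pos1(id13) recv 94: fwd; pos2(id14) recv 13: drop; pos3(id55) recv 14: drop; pos4(id48) recv 55: fwd; pos0(id94) recv 48: drop
Round 2: pos2(id14) recv 94: fwd; pos0(id94) recv 55: drop
Round 3: pos3(id55) recv 94: fwd
Round 4: pos4(id48) recv 94: fwd
Round 5: pos0(id94) recv 94: ELECTED

Answer: 13,94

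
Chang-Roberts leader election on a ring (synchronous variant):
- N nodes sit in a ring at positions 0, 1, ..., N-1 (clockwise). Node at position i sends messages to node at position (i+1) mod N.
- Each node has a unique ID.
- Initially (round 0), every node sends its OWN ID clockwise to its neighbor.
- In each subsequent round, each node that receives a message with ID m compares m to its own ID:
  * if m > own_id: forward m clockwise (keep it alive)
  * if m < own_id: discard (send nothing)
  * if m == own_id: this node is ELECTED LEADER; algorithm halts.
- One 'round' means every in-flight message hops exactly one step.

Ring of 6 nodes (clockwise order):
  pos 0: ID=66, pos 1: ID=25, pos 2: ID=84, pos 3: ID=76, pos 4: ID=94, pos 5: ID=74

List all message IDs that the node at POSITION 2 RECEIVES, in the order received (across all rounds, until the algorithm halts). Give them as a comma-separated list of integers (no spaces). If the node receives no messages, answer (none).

Answer: 25,66,74,94

Derivation:
Round 1: pos1(id25) recv 66: fwd; pos2(id84) recv 25: drop; pos3(id76) recv 84: fwd; pos4(id94) recv 76: drop; pos5(id74) recv 94: fwd; pos0(id66) recv 74: fwd
Round 2: pos2(id84) recv 66: drop; pos4(id94) recv 84: drop; pos0(id66) recv 94: fwd; pos1(id25) recv 74: fwd
Round 3: pos1(id25) recv 94: fwd; pos2(id84) recv 74: drop
Round 4: pos2(id84) recv 94: fwd
Round 5: pos3(id76) recv 94: fwd
Round 6: pos4(id94) recv 94: ELECTED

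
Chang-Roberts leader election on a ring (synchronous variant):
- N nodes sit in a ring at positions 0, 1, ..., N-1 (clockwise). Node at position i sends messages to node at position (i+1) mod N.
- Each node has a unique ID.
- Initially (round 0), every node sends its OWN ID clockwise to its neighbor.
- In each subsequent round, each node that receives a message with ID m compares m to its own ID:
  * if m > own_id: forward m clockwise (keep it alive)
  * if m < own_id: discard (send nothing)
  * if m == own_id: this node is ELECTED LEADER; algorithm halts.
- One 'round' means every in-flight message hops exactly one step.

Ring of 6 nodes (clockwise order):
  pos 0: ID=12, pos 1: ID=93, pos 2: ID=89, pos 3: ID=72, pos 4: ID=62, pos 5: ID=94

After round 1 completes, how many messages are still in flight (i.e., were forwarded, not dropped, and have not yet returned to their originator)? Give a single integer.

Answer: 4

Derivation:
Round 1: pos1(id93) recv 12: drop; pos2(id89) recv 93: fwd; pos3(id72) recv 89: fwd; pos4(id62) recv 72: fwd; pos5(id94) recv 62: drop; pos0(id12) recv 94: fwd
After round 1: 4 messages still in flight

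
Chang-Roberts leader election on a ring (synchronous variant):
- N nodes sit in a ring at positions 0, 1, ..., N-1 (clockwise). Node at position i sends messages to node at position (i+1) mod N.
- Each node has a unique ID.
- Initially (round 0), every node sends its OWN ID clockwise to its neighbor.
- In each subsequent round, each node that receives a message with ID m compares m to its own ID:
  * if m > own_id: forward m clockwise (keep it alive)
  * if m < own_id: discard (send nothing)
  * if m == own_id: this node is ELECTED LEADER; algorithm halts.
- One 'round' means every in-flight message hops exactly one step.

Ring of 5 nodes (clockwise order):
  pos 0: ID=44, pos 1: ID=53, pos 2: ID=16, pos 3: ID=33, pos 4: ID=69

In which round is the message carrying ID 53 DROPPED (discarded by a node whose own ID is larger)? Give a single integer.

Answer: 3

Derivation:
Round 1: pos1(id53) recv 44: drop; pos2(id16) recv 53: fwd; pos3(id33) recv 16: drop; pos4(id69) recv 33: drop; pos0(id44) recv 69: fwd
Round 2: pos3(id33) recv 53: fwd; pos1(id53) recv 69: fwd
Round 3: pos4(id69) recv 53: drop; pos2(id16) recv 69: fwd
Round 4: pos3(id33) recv 69: fwd
Round 5: pos4(id69) recv 69: ELECTED
Message ID 53 originates at pos 1; dropped at pos 4 in round 3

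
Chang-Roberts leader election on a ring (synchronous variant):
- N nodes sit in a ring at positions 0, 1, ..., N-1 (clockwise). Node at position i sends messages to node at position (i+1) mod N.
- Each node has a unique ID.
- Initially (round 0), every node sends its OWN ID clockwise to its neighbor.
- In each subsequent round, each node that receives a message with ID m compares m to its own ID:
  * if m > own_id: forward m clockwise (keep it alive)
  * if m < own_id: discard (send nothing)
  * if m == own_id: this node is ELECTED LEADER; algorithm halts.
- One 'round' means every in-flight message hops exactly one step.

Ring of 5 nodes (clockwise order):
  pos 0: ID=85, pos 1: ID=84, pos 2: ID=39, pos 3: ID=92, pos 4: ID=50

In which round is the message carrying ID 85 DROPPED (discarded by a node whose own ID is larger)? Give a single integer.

Round 1: pos1(id84) recv 85: fwd; pos2(id39) recv 84: fwd; pos3(id92) recv 39: drop; pos4(id50) recv 92: fwd; pos0(id85) recv 50: drop
Round 2: pos2(id39) recv 85: fwd; pos3(id92) recv 84: drop; pos0(id85) recv 92: fwd
Round 3: pos3(id92) recv 85: drop; pos1(id84) recv 92: fwd
Round 4: pos2(id39) recv 92: fwd
Round 5: pos3(id92) recv 92: ELECTED
Message ID 85 originates at pos 0; dropped at pos 3 in round 3

Answer: 3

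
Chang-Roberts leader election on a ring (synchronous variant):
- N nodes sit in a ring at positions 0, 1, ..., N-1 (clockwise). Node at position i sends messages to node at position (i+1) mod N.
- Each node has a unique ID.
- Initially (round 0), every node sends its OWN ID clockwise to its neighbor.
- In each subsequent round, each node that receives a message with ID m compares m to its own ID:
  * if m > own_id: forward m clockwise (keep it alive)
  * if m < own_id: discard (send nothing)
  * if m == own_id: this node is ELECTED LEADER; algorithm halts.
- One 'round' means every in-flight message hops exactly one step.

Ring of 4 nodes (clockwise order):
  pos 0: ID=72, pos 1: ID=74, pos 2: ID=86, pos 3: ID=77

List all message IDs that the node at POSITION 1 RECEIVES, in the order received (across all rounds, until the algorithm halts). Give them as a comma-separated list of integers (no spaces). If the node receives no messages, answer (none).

Round 1: pos1(id74) recv 72: drop; pos2(id86) recv 74: drop; pos3(id77) recv 86: fwd; pos0(id72) recv 77: fwd
Round 2: pos0(id72) recv 86: fwd; pos1(id74) recv 77: fwd
Round 3: pos1(id74) recv 86: fwd; pos2(id86) recv 77: drop
Round 4: pos2(id86) recv 86: ELECTED

Answer: 72,77,86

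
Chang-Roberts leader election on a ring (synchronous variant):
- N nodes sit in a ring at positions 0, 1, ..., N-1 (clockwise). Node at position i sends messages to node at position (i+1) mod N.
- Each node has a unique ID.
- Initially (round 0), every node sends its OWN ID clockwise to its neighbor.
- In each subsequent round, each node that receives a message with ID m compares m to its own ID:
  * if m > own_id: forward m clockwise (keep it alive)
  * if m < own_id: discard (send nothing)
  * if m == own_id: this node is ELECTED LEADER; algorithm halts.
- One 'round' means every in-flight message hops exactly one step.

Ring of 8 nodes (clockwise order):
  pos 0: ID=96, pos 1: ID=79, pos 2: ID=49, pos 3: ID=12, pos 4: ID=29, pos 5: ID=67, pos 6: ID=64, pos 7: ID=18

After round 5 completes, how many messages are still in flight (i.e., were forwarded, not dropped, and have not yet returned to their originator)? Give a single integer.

Round 1: pos1(id79) recv 96: fwd; pos2(id49) recv 79: fwd; pos3(id12) recv 49: fwd; pos4(id29) recv 12: drop; pos5(id67) recv 29: drop; pos6(id64) recv 67: fwd; pos7(id18) recv 64: fwd; pos0(id96) recv 18: drop
Round 2: pos2(id49) recv 96: fwd; pos3(id12) recv 79: fwd; pos4(id29) recv 49: fwd; pos7(id18) recv 67: fwd; pos0(id96) recv 64: drop
Round 3: pos3(id12) recv 96: fwd; pos4(id29) recv 79: fwd; pos5(id67) recv 49: drop; pos0(id96) recv 67: drop
Round 4: pos4(id29) recv 96: fwd; pos5(id67) recv 79: fwd
Round 5: pos5(id67) recv 96: fwd; pos6(id64) recv 79: fwd
After round 5: 2 messages still in flight

Answer: 2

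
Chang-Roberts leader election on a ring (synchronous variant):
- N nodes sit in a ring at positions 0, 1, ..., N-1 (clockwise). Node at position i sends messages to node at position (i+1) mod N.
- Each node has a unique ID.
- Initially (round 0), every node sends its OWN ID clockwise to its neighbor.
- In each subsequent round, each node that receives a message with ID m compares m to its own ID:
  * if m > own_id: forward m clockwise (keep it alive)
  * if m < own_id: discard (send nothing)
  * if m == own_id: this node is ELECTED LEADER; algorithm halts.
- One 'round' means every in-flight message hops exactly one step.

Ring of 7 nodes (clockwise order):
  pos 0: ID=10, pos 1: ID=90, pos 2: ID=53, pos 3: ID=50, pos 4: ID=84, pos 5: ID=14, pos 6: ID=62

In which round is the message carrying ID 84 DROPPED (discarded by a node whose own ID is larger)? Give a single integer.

Answer: 4

Derivation:
Round 1: pos1(id90) recv 10: drop; pos2(id53) recv 90: fwd; pos3(id50) recv 53: fwd; pos4(id84) recv 50: drop; pos5(id14) recv 84: fwd; pos6(id62) recv 14: drop; pos0(id10) recv 62: fwd
Round 2: pos3(id50) recv 90: fwd; pos4(id84) recv 53: drop; pos6(id62) recv 84: fwd; pos1(id90) recv 62: drop
Round 3: pos4(id84) recv 90: fwd; pos0(id10) recv 84: fwd
Round 4: pos5(id14) recv 90: fwd; pos1(id90) recv 84: drop
Round 5: pos6(id62) recv 90: fwd
Round 6: pos0(id10) recv 90: fwd
Round 7: pos1(id90) recv 90: ELECTED
Message ID 84 originates at pos 4; dropped at pos 1 in round 4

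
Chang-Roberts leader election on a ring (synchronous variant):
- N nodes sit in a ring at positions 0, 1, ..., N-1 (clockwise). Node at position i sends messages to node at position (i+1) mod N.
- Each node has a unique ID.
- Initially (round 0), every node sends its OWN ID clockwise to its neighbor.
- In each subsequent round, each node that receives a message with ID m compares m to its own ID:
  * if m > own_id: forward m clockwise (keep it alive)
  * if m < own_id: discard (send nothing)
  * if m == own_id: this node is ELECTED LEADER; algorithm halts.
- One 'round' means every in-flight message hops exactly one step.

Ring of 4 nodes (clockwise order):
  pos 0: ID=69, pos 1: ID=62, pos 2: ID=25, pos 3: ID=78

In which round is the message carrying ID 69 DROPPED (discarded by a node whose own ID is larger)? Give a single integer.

Answer: 3

Derivation:
Round 1: pos1(id62) recv 69: fwd; pos2(id25) recv 62: fwd; pos3(id78) recv 25: drop; pos0(id69) recv 78: fwd
Round 2: pos2(id25) recv 69: fwd; pos3(id78) recv 62: drop; pos1(id62) recv 78: fwd
Round 3: pos3(id78) recv 69: drop; pos2(id25) recv 78: fwd
Round 4: pos3(id78) recv 78: ELECTED
Message ID 69 originates at pos 0; dropped at pos 3 in round 3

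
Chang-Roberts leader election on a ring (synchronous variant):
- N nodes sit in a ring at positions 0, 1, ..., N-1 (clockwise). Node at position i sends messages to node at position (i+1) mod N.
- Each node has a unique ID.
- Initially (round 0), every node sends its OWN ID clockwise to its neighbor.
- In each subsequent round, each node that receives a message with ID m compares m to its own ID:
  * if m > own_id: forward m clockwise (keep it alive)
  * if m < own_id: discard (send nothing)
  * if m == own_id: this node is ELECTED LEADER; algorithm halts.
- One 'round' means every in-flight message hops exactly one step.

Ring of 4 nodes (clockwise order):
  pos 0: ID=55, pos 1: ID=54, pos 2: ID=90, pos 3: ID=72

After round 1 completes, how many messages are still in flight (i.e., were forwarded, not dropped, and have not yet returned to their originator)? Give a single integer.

Round 1: pos1(id54) recv 55: fwd; pos2(id90) recv 54: drop; pos3(id72) recv 90: fwd; pos0(id55) recv 72: fwd
After round 1: 3 messages still in flight

Answer: 3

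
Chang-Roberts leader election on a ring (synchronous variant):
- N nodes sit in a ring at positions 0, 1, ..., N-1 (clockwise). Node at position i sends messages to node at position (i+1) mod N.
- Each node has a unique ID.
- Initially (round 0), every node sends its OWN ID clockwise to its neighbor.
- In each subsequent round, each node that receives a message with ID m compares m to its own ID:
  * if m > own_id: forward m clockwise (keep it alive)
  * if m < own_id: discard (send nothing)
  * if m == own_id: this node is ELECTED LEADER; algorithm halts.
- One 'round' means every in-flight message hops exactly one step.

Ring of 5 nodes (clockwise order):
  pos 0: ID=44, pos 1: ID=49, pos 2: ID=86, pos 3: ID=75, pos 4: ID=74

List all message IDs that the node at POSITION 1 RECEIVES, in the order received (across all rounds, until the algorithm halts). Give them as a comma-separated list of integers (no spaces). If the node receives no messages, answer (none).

Round 1: pos1(id49) recv 44: drop; pos2(id86) recv 49: drop; pos3(id75) recv 86: fwd; pos4(id74) recv 75: fwd; pos0(id44) recv 74: fwd
Round 2: pos4(id74) recv 86: fwd; pos0(id44) recv 75: fwd; pos1(id49) recv 74: fwd
Round 3: pos0(id44) recv 86: fwd; pos1(id49) recv 75: fwd; pos2(id86) recv 74: drop
Round 4: pos1(id49) recv 86: fwd; pos2(id86) recv 75: drop
Round 5: pos2(id86) recv 86: ELECTED

Answer: 44,74,75,86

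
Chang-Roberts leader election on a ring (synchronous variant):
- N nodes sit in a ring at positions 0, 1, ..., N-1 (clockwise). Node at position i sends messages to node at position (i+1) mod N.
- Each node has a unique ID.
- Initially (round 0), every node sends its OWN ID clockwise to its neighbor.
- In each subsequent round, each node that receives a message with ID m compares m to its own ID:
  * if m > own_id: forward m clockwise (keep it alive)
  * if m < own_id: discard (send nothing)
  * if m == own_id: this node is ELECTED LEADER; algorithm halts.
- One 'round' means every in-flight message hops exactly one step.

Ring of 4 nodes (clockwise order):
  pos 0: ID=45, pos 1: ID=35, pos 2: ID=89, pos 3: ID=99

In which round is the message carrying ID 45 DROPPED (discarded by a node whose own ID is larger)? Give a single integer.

Answer: 2

Derivation:
Round 1: pos1(id35) recv 45: fwd; pos2(id89) recv 35: drop; pos3(id99) recv 89: drop; pos0(id45) recv 99: fwd
Round 2: pos2(id89) recv 45: drop; pos1(id35) recv 99: fwd
Round 3: pos2(id89) recv 99: fwd
Round 4: pos3(id99) recv 99: ELECTED
Message ID 45 originates at pos 0; dropped at pos 2 in round 2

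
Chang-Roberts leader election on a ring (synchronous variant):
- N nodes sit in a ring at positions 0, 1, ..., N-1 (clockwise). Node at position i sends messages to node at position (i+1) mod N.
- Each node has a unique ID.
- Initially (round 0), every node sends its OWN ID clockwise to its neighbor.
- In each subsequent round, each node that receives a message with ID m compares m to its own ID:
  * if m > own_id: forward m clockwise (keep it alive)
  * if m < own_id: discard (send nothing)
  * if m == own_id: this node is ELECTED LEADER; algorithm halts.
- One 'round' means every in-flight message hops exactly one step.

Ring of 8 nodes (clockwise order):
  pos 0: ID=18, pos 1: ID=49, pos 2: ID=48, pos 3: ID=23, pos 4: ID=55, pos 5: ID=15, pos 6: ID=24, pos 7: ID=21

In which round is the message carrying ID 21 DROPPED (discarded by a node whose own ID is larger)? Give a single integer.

Answer: 2

Derivation:
Round 1: pos1(id49) recv 18: drop; pos2(id48) recv 49: fwd; pos3(id23) recv 48: fwd; pos4(id55) recv 23: drop; pos5(id15) recv 55: fwd; pos6(id24) recv 15: drop; pos7(id21) recv 24: fwd; pos0(id18) recv 21: fwd
Round 2: pos3(id23) recv 49: fwd; pos4(id55) recv 48: drop; pos6(id24) recv 55: fwd; pos0(id18) recv 24: fwd; pos1(id49) recv 21: drop
Round 3: pos4(id55) recv 49: drop; pos7(id21) recv 55: fwd; pos1(id49) recv 24: drop
Round 4: pos0(id18) recv 55: fwd
Round 5: pos1(id49) recv 55: fwd
Round 6: pos2(id48) recv 55: fwd
Round 7: pos3(id23) recv 55: fwd
Round 8: pos4(id55) recv 55: ELECTED
Message ID 21 originates at pos 7; dropped at pos 1 in round 2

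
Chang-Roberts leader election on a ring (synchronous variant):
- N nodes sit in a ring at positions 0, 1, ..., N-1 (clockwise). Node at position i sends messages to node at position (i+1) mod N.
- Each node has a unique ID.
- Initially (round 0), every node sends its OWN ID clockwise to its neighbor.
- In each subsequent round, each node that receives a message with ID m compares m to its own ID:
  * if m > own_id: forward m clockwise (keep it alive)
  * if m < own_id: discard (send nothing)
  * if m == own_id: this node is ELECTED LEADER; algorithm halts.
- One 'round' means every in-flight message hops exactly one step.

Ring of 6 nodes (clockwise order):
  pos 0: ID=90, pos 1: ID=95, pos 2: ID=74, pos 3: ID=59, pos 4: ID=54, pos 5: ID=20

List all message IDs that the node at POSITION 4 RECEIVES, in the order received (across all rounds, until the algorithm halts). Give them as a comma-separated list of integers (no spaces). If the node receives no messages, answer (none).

Round 1: pos1(id95) recv 90: drop; pos2(id74) recv 95: fwd; pos3(id59) recv 74: fwd; pos4(id54) recv 59: fwd; pos5(id20) recv 54: fwd; pos0(id90) recv 20: drop
Round 2: pos3(id59) recv 95: fwd; pos4(id54) recv 74: fwd; pos5(id20) recv 59: fwd; pos0(id90) recv 54: drop
Round 3: pos4(id54) recv 95: fwd; pos5(id20) recv 74: fwd; pos0(id90) recv 59: drop
Round 4: pos5(id20) recv 95: fwd; pos0(id90) recv 74: drop
Round 5: pos0(id90) recv 95: fwd
Round 6: pos1(id95) recv 95: ELECTED

Answer: 59,74,95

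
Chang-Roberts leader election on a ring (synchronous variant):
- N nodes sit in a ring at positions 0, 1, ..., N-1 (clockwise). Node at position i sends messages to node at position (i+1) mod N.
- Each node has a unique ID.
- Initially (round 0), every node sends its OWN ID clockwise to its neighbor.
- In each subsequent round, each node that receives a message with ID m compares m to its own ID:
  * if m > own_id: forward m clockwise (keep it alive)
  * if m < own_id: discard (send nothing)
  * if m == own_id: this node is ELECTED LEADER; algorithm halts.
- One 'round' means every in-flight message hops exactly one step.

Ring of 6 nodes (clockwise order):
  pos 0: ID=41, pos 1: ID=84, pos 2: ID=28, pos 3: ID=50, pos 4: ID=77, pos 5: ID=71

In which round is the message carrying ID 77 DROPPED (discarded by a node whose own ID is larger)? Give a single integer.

Round 1: pos1(id84) recv 41: drop; pos2(id28) recv 84: fwd; pos3(id50) recv 28: drop; pos4(id77) recv 50: drop; pos5(id71) recv 77: fwd; pos0(id41) recv 71: fwd
Round 2: pos3(id50) recv 84: fwd; pos0(id41) recv 77: fwd; pos1(id84) recv 71: drop
Round 3: pos4(id77) recv 84: fwd; pos1(id84) recv 77: drop
Round 4: pos5(id71) recv 84: fwd
Round 5: pos0(id41) recv 84: fwd
Round 6: pos1(id84) recv 84: ELECTED
Message ID 77 originates at pos 4; dropped at pos 1 in round 3

Answer: 3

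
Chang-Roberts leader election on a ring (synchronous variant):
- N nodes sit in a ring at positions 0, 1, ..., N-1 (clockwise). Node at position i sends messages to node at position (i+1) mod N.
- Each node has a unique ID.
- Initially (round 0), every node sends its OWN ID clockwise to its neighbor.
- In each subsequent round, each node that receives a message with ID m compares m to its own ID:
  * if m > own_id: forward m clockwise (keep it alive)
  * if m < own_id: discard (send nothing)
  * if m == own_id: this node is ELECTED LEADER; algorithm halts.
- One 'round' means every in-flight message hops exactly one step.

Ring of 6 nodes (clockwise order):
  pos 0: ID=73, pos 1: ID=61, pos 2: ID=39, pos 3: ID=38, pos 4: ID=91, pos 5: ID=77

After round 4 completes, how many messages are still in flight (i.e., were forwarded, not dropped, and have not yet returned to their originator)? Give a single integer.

Round 1: pos1(id61) recv 73: fwd; pos2(id39) recv 61: fwd; pos3(id38) recv 39: fwd; pos4(id91) recv 38: drop; pos5(id77) recv 91: fwd; pos0(id73) recv 77: fwd
Round 2: pos2(id39) recv 73: fwd; pos3(id38) recv 61: fwd; pos4(id91) recv 39: drop; pos0(id73) recv 91: fwd; pos1(id61) recv 77: fwd
Round 3: pos3(id38) recv 73: fwd; pos4(id91) recv 61: drop; pos1(id61) recv 91: fwd; pos2(id39) recv 77: fwd
Round 4: pos4(id91) recv 73: drop; pos2(id39) recv 91: fwd; pos3(id38) recv 77: fwd
After round 4: 2 messages still in flight

Answer: 2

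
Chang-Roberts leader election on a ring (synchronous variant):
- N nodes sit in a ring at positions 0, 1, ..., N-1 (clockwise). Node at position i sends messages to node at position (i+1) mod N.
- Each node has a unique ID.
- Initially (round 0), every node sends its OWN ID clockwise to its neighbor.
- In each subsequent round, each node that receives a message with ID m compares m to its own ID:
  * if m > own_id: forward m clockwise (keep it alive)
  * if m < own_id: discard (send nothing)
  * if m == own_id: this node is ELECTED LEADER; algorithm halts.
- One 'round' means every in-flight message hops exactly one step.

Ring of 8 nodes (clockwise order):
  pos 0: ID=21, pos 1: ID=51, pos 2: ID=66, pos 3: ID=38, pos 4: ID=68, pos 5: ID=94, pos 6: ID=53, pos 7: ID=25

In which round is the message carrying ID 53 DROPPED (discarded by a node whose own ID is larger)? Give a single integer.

Round 1: pos1(id51) recv 21: drop; pos2(id66) recv 51: drop; pos3(id38) recv 66: fwd; pos4(id68) recv 38: drop; pos5(id94) recv 68: drop; pos6(id53) recv 94: fwd; pos7(id25) recv 53: fwd; pos0(id21) recv 25: fwd
Round 2: pos4(id68) recv 66: drop; pos7(id25) recv 94: fwd; pos0(id21) recv 53: fwd; pos1(id51) recv 25: drop
Round 3: pos0(id21) recv 94: fwd; pos1(id51) recv 53: fwd
Round 4: pos1(id51) recv 94: fwd; pos2(id66) recv 53: drop
Round 5: pos2(id66) recv 94: fwd
Round 6: pos3(id38) recv 94: fwd
Round 7: pos4(id68) recv 94: fwd
Round 8: pos5(id94) recv 94: ELECTED
Message ID 53 originates at pos 6; dropped at pos 2 in round 4

Answer: 4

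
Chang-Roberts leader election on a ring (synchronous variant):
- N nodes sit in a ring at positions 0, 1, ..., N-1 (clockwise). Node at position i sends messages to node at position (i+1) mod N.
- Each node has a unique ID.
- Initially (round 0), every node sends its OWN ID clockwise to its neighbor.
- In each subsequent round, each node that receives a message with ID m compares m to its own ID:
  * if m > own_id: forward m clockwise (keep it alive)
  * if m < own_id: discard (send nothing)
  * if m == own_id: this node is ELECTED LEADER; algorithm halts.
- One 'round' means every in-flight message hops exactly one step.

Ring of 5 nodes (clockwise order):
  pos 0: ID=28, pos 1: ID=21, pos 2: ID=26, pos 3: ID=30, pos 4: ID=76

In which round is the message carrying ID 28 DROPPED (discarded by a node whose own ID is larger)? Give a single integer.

Answer: 3

Derivation:
Round 1: pos1(id21) recv 28: fwd; pos2(id26) recv 21: drop; pos3(id30) recv 26: drop; pos4(id76) recv 30: drop; pos0(id28) recv 76: fwd
Round 2: pos2(id26) recv 28: fwd; pos1(id21) recv 76: fwd
Round 3: pos3(id30) recv 28: drop; pos2(id26) recv 76: fwd
Round 4: pos3(id30) recv 76: fwd
Round 5: pos4(id76) recv 76: ELECTED
Message ID 28 originates at pos 0; dropped at pos 3 in round 3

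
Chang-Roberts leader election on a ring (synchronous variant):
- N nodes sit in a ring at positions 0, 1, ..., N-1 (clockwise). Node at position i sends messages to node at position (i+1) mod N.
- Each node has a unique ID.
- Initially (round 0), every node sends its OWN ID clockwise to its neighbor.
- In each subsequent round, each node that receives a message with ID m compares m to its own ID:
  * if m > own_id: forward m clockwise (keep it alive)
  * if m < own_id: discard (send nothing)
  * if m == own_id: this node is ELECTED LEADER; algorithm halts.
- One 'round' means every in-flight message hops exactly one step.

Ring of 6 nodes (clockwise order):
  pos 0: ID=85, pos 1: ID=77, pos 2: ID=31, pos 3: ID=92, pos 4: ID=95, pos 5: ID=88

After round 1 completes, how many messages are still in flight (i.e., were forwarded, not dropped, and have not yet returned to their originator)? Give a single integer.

Round 1: pos1(id77) recv 85: fwd; pos2(id31) recv 77: fwd; pos3(id92) recv 31: drop; pos4(id95) recv 92: drop; pos5(id88) recv 95: fwd; pos0(id85) recv 88: fwd
After round 1: 4 messages still in flight

Answer: 4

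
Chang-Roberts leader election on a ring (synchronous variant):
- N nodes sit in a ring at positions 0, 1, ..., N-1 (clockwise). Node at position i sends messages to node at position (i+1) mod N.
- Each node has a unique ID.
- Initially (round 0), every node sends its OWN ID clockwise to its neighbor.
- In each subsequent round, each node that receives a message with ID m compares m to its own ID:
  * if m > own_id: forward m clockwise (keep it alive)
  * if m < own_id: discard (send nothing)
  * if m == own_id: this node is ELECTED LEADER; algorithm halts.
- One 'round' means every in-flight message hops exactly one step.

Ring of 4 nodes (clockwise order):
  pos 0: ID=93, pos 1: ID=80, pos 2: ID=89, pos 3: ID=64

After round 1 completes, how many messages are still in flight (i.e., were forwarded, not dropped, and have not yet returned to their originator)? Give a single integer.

Round 1: pos1(id80) recv 93: fwd; pos2(id89) recv 80: drop; pos3(id64) recv 89: fwd; pos0(id93) recv 64: drop
After round 1: 2 messages still in flight

Answer: 2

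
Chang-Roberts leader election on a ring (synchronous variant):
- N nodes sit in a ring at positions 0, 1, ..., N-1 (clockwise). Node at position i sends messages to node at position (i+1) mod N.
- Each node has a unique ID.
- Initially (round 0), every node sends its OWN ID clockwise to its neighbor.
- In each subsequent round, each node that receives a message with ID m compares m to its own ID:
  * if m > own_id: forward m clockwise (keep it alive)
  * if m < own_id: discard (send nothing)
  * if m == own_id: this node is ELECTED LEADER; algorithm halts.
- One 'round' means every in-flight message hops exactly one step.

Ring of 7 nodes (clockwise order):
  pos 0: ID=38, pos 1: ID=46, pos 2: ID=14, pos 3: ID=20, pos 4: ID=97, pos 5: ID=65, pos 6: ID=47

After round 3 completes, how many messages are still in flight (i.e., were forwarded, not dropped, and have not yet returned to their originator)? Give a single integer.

Round 1: pos1(id46) recv 38: drop; pos2(id14) recv 46: fwd; pos3(id20) recv 14: drop; pos4(id97) recv 20: drop; pos5(id65) recv 97: fwd; pos6(id47) recv 65: fwd; pos0(id38) recv 47: fwd
Round 2: pos3(id20) recv 46: fwd; pos6(id47) recv 97: fwd; pos0(id38) recv 65: fwd; pos1(id46) recv 47: fwd
Round 3: pos4(id97) recv 46: drop; pos0(id38) recv 97: fwd; pos1(id46) recv 65: fwd; pos2(id14) recv 47: fwd
After round 3: 3 messages still in flight

Answer: 3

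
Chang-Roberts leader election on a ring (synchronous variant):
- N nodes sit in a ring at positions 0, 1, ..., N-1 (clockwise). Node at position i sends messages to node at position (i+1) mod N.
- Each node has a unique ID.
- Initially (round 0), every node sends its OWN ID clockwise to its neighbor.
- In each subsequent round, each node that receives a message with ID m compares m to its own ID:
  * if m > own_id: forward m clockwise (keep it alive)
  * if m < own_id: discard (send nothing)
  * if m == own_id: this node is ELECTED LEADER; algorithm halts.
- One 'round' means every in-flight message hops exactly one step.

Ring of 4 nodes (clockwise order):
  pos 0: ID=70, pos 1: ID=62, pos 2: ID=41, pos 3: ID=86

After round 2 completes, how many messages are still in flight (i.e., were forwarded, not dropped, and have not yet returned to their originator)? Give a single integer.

Round 1: pos1(id62) recv 70: fwd; pos2(id41) recv 62: fwd; pos3(id86) recv 41: drop; pos0(id70) recv 86: fwd
Round 2: pos2(id41) recv 70: fwd; pos3(id86) recv 62: drop; pos1(id62) recv 86: fwd
After round 2: 2 messages still in flight

Answer: 2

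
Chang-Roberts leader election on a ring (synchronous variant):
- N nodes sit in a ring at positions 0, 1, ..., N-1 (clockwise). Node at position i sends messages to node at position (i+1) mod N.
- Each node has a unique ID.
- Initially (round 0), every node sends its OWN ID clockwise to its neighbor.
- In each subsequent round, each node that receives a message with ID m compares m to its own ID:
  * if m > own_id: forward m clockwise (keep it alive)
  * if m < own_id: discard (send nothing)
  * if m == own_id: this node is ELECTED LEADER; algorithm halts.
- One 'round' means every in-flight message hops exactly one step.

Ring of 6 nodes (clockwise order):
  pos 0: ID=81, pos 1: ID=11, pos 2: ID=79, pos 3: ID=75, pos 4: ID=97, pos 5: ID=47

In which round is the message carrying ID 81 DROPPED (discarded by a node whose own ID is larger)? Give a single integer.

Round 1: pos1(id11) recv 81: fwd; pos2(id79) recv 11: drop; pos3(id75) recv 79: fwd; pos4(id97) recv 75: drop; pos5(id47) recv 97: fwd; pos0(id81) recv 47: drop
Round 2: pos2(id79) recv 81: fwd; pos4(id97) recv 79: drop; pos0(id81) recv 97: fwd
Round 3: pos3(id75) recv 81: fwd; pos1(id11) recv 97: fwd
Round 4: pos4(id97) recv 81: drop; pos2(id79) recv 97: fwd
Round 5: pos3(id75) recv 97: fwd
Round 6: pos4(id97) recv 97: ELECTED
Message ID 81 originates at pos 0; dropped at pos 4 in round 4

Answer: 4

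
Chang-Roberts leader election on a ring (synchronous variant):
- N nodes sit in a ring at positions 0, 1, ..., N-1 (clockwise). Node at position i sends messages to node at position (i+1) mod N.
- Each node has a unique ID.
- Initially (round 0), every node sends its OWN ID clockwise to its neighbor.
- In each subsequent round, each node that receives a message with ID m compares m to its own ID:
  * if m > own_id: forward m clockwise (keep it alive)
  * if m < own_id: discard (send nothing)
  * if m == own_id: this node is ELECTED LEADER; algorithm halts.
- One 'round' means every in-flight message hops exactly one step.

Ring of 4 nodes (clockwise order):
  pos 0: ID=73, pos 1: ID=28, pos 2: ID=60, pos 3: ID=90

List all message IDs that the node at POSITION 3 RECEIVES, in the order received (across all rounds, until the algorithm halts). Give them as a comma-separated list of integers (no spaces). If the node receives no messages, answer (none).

Round 1: pos1(id28) recv 73: fwd; pos2(id60) recv 28: drop; pos3(id90) recv 60: drop; pos0(id73) recv 90: fwd
Round 2: pos2(id60) recv 73: fwd; pos1(id28) recv 90: fwd
Round 3: pos3(id90) recv 73: drop; pos2(id60) recv 90: fwd
Round 4: pos3(id90) recv 90: ELECTED

Answer: 60,73,90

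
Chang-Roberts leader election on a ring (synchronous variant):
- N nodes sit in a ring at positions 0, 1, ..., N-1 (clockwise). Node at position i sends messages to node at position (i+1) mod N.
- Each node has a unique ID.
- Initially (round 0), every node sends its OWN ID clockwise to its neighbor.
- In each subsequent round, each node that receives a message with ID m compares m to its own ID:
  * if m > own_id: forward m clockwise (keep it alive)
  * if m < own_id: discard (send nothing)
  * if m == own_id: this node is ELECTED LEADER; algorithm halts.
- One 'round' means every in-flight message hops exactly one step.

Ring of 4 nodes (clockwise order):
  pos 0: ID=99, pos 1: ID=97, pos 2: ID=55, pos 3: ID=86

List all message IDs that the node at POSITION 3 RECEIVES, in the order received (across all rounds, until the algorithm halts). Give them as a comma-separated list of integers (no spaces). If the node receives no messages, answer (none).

Answer: 55,97,99

Derivation:
Round 1: pos1(id97) recv 99: fwd; pos2(id55) recv 97: fwd; pos3(id86) recv 55: drop; pos0(id99) recv 86: drop
Round 2: pos2(id55) recv 99: fwd; pos3(id86) recv 97: fwd
Round 3: pos3(id86) recv 99: fwd; pos0(id99) recv 97: drop
Round 4: pos0(id99) recv 99: ELECTED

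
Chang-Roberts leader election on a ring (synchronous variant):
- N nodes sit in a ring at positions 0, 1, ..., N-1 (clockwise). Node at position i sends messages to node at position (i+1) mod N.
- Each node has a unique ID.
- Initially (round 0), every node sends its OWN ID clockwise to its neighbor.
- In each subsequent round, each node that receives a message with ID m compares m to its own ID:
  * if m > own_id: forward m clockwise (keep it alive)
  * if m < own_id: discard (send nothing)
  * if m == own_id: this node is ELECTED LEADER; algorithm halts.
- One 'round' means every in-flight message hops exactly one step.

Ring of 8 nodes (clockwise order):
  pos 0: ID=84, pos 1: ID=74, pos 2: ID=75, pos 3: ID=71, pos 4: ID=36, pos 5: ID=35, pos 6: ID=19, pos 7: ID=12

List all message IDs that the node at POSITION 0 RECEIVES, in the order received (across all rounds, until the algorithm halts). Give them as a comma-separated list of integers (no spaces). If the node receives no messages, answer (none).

Round 1: pos1(id74) recv 84: fwd; pos2(id75) recv 74: drop; pos3(id71) recv 75: fwd; pos4(id36) recv 71: fwd; pos5(id35) recv 36: fwd; pos6(id19) recv 35: fwd; pos7(id12) recv 19: fwd; pos0(id84) recv 12: drop
Round 2: pos2(id75) recv 84: fwd; pos4(id36) recv 75: fwd; pos5(id35) recv 71: fwd; pos6(id19) recv 36: fwd; pos7(id12) recv 35: fwd; pos0(id84) recv 19: drop
Round 3: pos3(id71) recv 84: fwd; pos5(id35) recv 75: fwd; pos6(id19) recv 71: fwd; pos7(id12) recv 36: fwd; pos0(id84) recv 35: drop
Round 4: pos4(id36) recv 84: fwd; pos6(id19) recv 75: fwd; pos7(id12) recv 71: fwd; pos0(id84) recv 36: drop
Round 5: pos5(id35) recv 84: fwd; pos7(id12) recv 75: fwd; pos0(id84) recv 71: drop
Round 6: pos6(id19) recv 84: fwd; pos0(id84) recv 75: drop
Round 7: pos7(id12) recv 84: fwd
Round 8: pos0(id84) recv 84: ELECTED

Answer: 12,19,35,36,71,75,84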